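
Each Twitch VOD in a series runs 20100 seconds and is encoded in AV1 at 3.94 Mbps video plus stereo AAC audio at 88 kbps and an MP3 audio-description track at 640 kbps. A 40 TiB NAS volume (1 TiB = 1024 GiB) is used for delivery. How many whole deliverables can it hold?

3749

Audio total: 88 + 640 = 728 kbps = 0.728 Mbps.
Total bitrate: 4.668 Mbps.
Per item: 4.668 Mbps × 20100 s = 93,827 Mb = 11,728 MB.
Capacity: 40 TiB = 351,843,721 Mb; 3749.93 items → 3749 complete.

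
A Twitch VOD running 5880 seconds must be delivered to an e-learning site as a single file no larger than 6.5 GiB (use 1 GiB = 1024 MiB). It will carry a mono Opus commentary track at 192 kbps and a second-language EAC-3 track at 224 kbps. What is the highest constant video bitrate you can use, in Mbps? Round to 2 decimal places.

Budget: 6.5 GiB = 55834.6 Mb.
Total bitrate budget: 55834.6 Mb / 5880 s = 9.496 Mbps.
Audio total: 192 + 224 = 416 kbps = 0.416 Mbps.
Video: 9.496 − 0.416 = 9.080 Mbps.

9.08 Mbps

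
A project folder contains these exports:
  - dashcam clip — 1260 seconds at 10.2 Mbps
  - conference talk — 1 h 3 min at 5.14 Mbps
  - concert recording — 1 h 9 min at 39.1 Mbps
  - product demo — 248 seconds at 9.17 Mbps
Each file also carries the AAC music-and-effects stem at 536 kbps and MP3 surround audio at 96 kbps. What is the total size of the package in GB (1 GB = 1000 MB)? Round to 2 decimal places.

25.30 GB

Audio total: 536 + 96 = 632 kbps = 0.632 Mbps.
dashcam clip: 10.832 Mbps × 1260 s = 13648.3 Mb
conference talk: 5.772 Mbps × 3780 s = 21818.2 Mb
concert recording: 39.732 Mbps × 4140 s = 164490.5 Mb
product demo: 9.802 Mbps × 248 s = 2430.9 Mb
Total: 202387.9 Mb = 25298.5 MB.
= 25.30 GB.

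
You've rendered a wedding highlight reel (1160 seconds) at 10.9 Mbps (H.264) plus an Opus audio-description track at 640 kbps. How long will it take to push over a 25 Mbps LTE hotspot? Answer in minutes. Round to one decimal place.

Audio: 640 kbps = 0.640 Mbps.
Total bitrate: 11.540 Mbps.
File: 11.540 Mbps × 1160 s = 13386.4 Mb.
At 25 Mbps: 13386.4 / 25 = 535.5 s ≈ 8.92 minutes.

8.9 minutes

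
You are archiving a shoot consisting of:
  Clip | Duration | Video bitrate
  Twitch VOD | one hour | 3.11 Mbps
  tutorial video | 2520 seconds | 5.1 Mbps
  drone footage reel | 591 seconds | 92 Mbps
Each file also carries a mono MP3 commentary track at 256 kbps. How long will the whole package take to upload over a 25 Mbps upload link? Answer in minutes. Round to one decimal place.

Audio: 256 kbps = 0.256 Mbps.
Twitch VOD: 3.366 Mbps × 3600 s = 12117.6 Mb
tutorial video: 5.356 Mbps × 2520 s = 13497.1 Mb
drone footage reel: 92.256 Mbps × 591 s = 54523.3 Mb
Total: 80138.0 Mb = 10017.3 MB.
At 25 Mbps: 80138.0 / 25 = 3206 s ≈ 53.4 minutes.

53.4 minutes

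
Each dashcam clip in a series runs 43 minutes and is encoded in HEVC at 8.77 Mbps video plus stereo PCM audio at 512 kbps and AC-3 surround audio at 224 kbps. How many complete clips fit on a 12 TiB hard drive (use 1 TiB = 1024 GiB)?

43 min = 2580 s
Audio total: 512 + 224 = 736 kbps = 0.736 Mbps.
Total bitrate: 9.506 Mbps.
Per item: 9.506 Mbps × 2580 s = 24,525 Mb = 3,066 MB.
Capacity: 12 TiB = 105,553,116 Mb; 4303.81 items → 4303 complete.

4303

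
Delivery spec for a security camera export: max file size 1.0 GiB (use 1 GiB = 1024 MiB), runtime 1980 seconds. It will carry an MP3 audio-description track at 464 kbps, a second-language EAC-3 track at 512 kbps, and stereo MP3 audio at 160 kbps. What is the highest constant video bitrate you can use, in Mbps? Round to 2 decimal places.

3.20 Mbps

Budget: 1.0 GiB = 8589.9 Mb.
Total bitrate budget: 8589.9 Mb / 1980 s = 4.338 Mbps.
Audio total: 464 + 512 + 160 = 1136 kbps = 1.136 Mbps.
Video: 4.338 − 1.136 = 3.202 Mbps.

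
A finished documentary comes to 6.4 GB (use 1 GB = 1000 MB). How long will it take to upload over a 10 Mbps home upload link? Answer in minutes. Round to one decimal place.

85.3 minutes

File: 6.4 GB = 51200.0 Mb.
At 10 Mbps: 51200.0 / 10 = 5120.0 s ≈ 85.3 minutes.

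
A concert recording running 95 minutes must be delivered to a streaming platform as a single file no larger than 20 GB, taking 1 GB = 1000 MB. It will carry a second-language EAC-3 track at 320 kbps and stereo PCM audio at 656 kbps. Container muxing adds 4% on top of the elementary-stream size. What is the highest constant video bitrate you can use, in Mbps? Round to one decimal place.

Budget: 20 GB = 160000.0 Mb.
Stream payload after overhead: 160000.0 / 1.04 = 153846.2 Mb.
95 min = 5700 s
Total bitrate budget: 153846.2 Mb / 5700 s = 26.991 Mbps.
Audio total: 320 + 656 = 976 kbps = 0.976 Mbps.
Video: 26.991 − 0.976 = 26.015 Mbps.

26.0 Mbps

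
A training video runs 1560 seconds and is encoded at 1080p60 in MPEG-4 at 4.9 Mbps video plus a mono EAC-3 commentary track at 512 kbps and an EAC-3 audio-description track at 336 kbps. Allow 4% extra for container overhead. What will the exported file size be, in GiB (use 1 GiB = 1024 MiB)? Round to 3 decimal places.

Audio total: 512 + 336 = 848 kbps = 0.848 Mbps.
Total bitrate: 4.9 + 0.848 = 5.748 Mbps.
Stream data: 5.748 Mbps × 1560 s = 8966.9 Mb.
With 4% container overhead: ×1.04.
9,326 Mb = 1,165,694,400 bytes ÷ 1,073,741,824 = 1.086 GiB.

1.086 GiB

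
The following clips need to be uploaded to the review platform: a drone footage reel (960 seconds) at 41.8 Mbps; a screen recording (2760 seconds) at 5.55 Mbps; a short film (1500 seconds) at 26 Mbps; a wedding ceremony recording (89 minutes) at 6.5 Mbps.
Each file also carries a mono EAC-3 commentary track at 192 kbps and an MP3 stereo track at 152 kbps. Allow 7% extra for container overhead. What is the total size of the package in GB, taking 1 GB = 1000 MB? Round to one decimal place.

Audio total: 192 + 152 = 344 kbps = 0.344 Mbps.
drone footage reel: 42.144 Mbps × 960 s × 1.07 = 43290.3 Mb
screen recording: 5.894 Mbps × 2760 s × 1.07 = 17406.2 Mb
short film: 26.344 Mbps × 1500 s × 1.07 = 42282.1 Mb
wedding ceremony recording: 6.844 Mbps × 5340 s × 1.07 = 39105.2 Mb
Total: 142083.8 Mb = 17760.5 MB.
= 17.76 GB.

17.8 GB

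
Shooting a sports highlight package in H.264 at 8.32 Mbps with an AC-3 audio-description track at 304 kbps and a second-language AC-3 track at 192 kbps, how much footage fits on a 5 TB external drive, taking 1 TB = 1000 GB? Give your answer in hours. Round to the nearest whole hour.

1260 hours

Audio total: 304 + 192 = 496 kbps = 0.496 Mbps.
Total bitrate: 8.32 + 0.496 = 8.816 Mbps.
Capacity: 5 TB = 40,000,000 Mb.
Recording time: 40,000,000 / 8.816 = 4,537,205 s ≈ 1,260 hours.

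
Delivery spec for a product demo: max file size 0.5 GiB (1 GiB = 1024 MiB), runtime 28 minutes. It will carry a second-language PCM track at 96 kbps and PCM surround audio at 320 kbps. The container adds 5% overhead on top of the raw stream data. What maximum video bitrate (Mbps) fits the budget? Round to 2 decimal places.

2.02 Mbps

Budget: 0.5 GiB = 4295.0 Mb.
Stream payload after overhead: 4295.0 / 1.05 = 4090.4 Mb.
28 min = 1680 s
Total bitrate budget: 4090.4 Mb / 1680 s = 2.435 Mbps.
Audio total: 96 + 320 = 416 kbps = 0.416 Mbps.
Video: 2.435 − 0.416 = 2.019 Mbps.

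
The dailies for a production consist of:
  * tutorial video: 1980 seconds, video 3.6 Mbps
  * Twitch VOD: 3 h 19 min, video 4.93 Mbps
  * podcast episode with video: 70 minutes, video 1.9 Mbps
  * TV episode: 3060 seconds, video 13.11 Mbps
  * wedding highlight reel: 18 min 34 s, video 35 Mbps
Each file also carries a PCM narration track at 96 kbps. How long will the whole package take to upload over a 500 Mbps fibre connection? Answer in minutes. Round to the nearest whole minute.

5 minutes

Audio: 96 kbps = 0.096 Mbps.
tutorial video: 3.696 Mbps × 1980 s = 7318.1 Mb
Twitch VOD: 5.026 Mbps × 11940 s = 60010.4 Mb
podcast episode with video: 1.996 Mbps × 4200 s = 8383.2 Mb
TV episode: 13.206 Mbps × 3060 s = 40410.4 Mb
wedding highlight reel: 35.096 Mbps × 1114 s = 39096.9 Mb
Total: 155219.0 Mb = 19402.4 MB.
At 500 Mbps: 155219.0 / 500 = 310 s ≈ 5.17 minutes.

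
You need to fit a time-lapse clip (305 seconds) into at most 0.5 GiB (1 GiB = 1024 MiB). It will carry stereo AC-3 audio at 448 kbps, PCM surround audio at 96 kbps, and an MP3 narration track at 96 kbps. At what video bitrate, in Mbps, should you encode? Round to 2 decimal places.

13.44 Mbps

Budget: 0.5 GiB = 4295.0 Mb.
Total bitrate budget: 4295.0 Mb / 305 s = 14.082 Mbps.
Audio total: 448 + 96 + 96 = 640 kbps = 0.640 Mbps.
Video: 14.082 − 0.640 = 13.442 Mbps.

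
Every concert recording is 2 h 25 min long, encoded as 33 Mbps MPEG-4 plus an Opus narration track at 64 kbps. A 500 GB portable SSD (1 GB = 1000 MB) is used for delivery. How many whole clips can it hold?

2 h 25 min = 145 min = 8700 s
Audio: 64 kbps = 0.064 Mbps.
Total bitrate: 33.064 Mbps.
Per item: 33.064 Mbps × 8700 s = 287,657 Mb = 35,957 MB.
Capacity: 500 GB = 4,000,000 Mb; 13.91 items → 13 complete.

13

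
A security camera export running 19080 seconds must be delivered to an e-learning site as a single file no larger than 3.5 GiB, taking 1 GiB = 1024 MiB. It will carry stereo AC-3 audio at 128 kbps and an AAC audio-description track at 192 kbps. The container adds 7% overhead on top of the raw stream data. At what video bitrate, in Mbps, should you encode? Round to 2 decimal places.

1.15 Mbps

Budget: 3.5 GiB = 30064.8 Mb.
Stream payload after overhead: 30064.8 / 1.07 = 28097.9 Mb.
Total bitrate budget: 28097.9 Mb / 19080 s = 1.473 Mbps.
Audio total: 128 + 192 = 320 kbps = 0.320 Mbps.
Video: 1.473 − 0.320 = 1.153 Mbps.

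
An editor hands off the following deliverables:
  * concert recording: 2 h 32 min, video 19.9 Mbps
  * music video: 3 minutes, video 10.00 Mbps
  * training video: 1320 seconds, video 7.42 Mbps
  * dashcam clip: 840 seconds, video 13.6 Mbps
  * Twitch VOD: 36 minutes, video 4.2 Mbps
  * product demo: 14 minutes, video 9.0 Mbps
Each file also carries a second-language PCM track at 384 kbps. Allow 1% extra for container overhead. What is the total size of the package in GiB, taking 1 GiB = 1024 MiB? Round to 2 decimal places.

26.65 GiB

Audio: 384 kbps = 0.384 Mbps.
concert recording: 20.284 Mbps × 9120 s × 1.01 = 186840.0 Mb
music video: 10.384 Mbps × 180 s × 1.01 = 1887.8 Mb
training video: 7.804 Mbps × 1320 s × 1.01 = 10404.3 Mb
dashcam clip: 13.984 Mbps × 840 s × 1.01 = 11864.0 Mb
Twitch VOD: 4.584 Mbps × 2160 s × 1.01 = 10000.5 Mb
product demo: 9.384 Mbps × 840 s × 1.01 = 7961.4 Mb
Total: 228958.0 Mb = 28619.7 MB.
= 26.65 GiB.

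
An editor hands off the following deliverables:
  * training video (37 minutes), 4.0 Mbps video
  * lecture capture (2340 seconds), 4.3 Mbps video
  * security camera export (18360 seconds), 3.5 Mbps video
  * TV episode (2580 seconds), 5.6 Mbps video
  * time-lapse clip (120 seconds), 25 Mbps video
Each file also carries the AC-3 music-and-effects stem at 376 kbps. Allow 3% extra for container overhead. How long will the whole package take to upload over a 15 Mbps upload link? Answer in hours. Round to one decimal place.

2.1 hours

Audio: 376 kbps = 0.376 Mbps.
training video: 4.376 Mbps × 2220 s × 1.03 = 10006.2 Mb
lecture capture: 4.676 Mbps × 2340 s × 1.03 = 11270.1 Mb
security camera export: 3.876 Mbps × 18360 s × 1.03 = 73298.3 Mb
TV episode: 5.976 Mbps × 2580 s × 1.03 = 15880.6 Mb
time-lapse clip: 25.376 Mbps × 120 s × 1.03 = 3136.5 Mb
Total: 113591.6 Mb = 14199.0 MB.
At 15 Mbps: 113591.6 / 15 = 7573 s ≈ 2.1 hours.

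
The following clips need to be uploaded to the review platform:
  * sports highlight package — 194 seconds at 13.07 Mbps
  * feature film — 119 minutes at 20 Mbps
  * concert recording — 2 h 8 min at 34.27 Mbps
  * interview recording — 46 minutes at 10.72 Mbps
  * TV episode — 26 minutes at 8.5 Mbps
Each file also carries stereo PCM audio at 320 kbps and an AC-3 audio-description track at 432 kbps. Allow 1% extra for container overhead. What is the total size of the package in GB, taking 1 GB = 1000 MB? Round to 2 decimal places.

58.82 GB

Audio total: 320 + 432 = 752 kbps = 0.752 Mbps.
sports highlight package: 13.822 Mbps × 194 s × 1.01 = 2708.3 Mb
feature film: 20.752 Mbps × 7140 s × 1.01 = 149651.0 Mb
concert recording: 35.022 Mbps × 7680 s × 1.01 = 271658.6 Mb
interview recording: 11.472 Mbps × 2760 s × 1.01 = 31979.3 Mb
TV episode: 9.252 Mbps × 1560 s × 1.01 = 14577.5 Mb
Total: 470574.7 Mb = 58821.8 MB.
= 58.82 GB.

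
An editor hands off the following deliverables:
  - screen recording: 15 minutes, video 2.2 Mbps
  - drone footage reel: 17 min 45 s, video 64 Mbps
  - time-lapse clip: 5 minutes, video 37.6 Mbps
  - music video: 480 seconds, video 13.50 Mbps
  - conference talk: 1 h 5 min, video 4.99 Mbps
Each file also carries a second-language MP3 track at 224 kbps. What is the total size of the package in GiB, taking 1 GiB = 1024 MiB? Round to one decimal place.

Audio: 224 kbps = 0.224 Mbps.
screen recording: 2.424 Mbps × 900 s = 2181.6 Mb
drone footage reel: 64.224 Mbps × 1065 s = 68398.6 Mb
time-lapse clip: 37.824 Mbps × 300 s = 11347.2 Mb
music video: 13.724 Mbps × 480 s = 6587.5 Mb
conference talk: 5.214 Mbps × 3900 s = 20334.6 Mb
Total: 108849.5 Mb = 13606.2 MB.
= 12.67 GiB.

12.7 GiB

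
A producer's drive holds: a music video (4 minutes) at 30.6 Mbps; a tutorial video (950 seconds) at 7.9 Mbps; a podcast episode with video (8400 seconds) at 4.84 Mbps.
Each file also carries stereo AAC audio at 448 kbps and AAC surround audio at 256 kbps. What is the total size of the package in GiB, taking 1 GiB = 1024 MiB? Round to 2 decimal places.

Audio total: 448 + 256 = 704 kbps = 0.704 Mbps.
music video: 31.304 Mbps × 240 s = 7513.0 Mb
tutorial video: 8.604 Mbps × 950 s = 8173.8 Mb
podcast episode with video: 5.544 Mbps × 8400 s = 46569.6 Mb
Total: 62256.4 Mb = 7782.0 MB.
= 7.248 GiB.

7.25 GiB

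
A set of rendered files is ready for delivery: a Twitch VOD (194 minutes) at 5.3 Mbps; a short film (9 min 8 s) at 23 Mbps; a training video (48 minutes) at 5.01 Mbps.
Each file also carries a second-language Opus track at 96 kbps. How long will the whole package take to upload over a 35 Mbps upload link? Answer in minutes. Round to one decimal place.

Audio: 96 kbps = 0.096 Mbps.
Twitch VOD: 5.396 Mbps × 11640 s = 62809.4 Mb
short film: 23.096 Mbps × 548 s = 12656.6 Mb
training video: 5.106 Mbps × 2880 s = 14705.3 Mb
Total: 90171.3 Mb = 11271.4 MB.
At 35 Mbps: 90171.3 / 35 = 2576 s ≈ 42.9 minutes.

42.9 minutes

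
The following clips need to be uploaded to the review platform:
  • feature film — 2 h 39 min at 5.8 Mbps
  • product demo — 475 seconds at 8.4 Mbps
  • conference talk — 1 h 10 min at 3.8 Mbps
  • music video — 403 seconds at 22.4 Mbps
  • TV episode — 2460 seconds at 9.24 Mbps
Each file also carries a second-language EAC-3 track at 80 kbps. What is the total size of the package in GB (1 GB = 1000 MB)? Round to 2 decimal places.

Audio: 80 kbps = 0.080 Mbps.
feature film: 5.880 Mbps × 9540 s = 56095.2 Mb
product demo: 8.480 Mbps × 475 s = 4028.0 Mb
conference talk: 3.880 Mbps × 4200 s = 16296.0 Mb
music video: 22.480 Mbps × 403 s = 9059.4 Mb
TV episode: 9.320 Mbps × 2460 s = 22927.2 Mb
Total: 108405.8 Mb = 13550.7 MB.
= 13.55 GB.

13.55 GB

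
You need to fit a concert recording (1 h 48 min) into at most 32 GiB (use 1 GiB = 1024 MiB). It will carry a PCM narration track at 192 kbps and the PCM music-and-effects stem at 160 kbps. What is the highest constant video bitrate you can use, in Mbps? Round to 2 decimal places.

42.07 Mbps

Budget: 32 GiB = 274877.9 Mb.
1 h 48 min = 108 min = 6480 s
Total bitrate budget: 274877.9 Mb / 6480 s = 42.419 Mbps.
Audio total: 192 + 160 = 352 kbps = 0.352 Mbps.
Video: 42.419 − 0.352 = 42.067 Mbps.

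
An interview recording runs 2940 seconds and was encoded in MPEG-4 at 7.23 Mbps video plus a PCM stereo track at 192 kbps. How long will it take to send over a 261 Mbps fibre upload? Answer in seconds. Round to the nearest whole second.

Audio: 192 kbps = 0.192 Mbps.
Total bitrate: 7.422 Mbps.
File: 7.422 Mbps × 2940 s = 21820.7 Mb.
At 261 Mbps: 21820.7 / 261 = 83.6 s ≈ 83.6 seconds.

84 seconds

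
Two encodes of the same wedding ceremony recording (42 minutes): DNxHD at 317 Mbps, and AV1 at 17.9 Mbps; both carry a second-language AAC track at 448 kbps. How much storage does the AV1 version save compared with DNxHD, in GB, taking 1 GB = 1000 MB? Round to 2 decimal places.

94.22 GB

42 min = 2520 s
Audio: 448 kbps = 0.448 Mbps.
DNxHD: 317.448 Mbps × 2520 s = 799969.0 Mb = 99.996 GB.
AV1: 18.348 Mbps × 2520 s = 46237.0 Mb = 5.780 GB.
Saving: 99.996 − 5.780 = 94.216 GB.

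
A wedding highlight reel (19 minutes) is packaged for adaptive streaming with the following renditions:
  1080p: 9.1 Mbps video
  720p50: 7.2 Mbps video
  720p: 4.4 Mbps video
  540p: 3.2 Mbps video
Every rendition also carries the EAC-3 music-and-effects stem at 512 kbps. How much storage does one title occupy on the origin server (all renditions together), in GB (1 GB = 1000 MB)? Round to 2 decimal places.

3.70 GB

19 min = 1140 s
Audio: 512 kbps = 0.512 Mbps.
Sum of rendition bitrates: (9.1+0.512) + (7.2+0.512) + (4.4+0.512) + (3.2+0.512) = 25.948 Mbps.
× 1140 s = 29,581 Mb = 3,698 MB = 3.698 GB.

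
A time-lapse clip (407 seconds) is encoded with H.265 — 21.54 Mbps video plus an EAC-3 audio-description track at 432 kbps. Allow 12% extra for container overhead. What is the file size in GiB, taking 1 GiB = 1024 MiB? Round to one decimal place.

Audio: 432 kbps = 0.432 Mbps.
Total bitrate: 21.54 + 0.432 = 21.972 Mbps.
Stream data: 21.972 Mbps × 407 s = 8942.6 Mb.
With 12% container overhead: ×1.12.
10,016 Mb = 1,251,964,560 bytes ÷ 1,073,741,824 = 1.166 GiB.

1.2 GiB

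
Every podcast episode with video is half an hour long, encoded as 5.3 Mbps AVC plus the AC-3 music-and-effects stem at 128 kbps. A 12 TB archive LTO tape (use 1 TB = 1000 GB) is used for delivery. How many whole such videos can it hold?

9825

30 min = 1800 s
Audio: 128 kbps = 0.128 Mbps.
Total bitrate: 5.428 Mbps.
Per item: 5.428 Mbps × 1800 s = 9,770 Mb = 1,221 MB.
Capacity: 12 TB = 96,000,000 Mb; 9825.60 items → 9825 complete.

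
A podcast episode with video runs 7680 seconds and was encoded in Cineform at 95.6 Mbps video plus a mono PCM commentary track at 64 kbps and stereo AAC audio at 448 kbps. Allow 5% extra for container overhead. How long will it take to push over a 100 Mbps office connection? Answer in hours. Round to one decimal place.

2.2 hours

Audio total: 64 + 448 = 512 kbps = 0.512 Mbps.
Total bitrate: 96.112 Mbps.
File: 96.112 Mbps × 7680 s = 738140.2 Mb.
With 5% container overhead: ×1.05. → 775047.2 Mb.
At 100 Mbps: 775047.2 / 100 = 7750.5 s ≈ 2.15 hours.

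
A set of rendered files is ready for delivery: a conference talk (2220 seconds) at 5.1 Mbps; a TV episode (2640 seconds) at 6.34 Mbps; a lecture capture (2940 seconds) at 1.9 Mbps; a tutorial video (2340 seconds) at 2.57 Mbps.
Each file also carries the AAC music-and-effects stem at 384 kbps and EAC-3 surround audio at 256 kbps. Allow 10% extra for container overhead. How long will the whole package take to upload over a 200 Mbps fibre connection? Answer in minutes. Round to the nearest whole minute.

4 minutes

Audio total: 384 + 256 = 640 kbps = 0.640 Mbps.
conference talk: 5.740 Mbps × 2220 s × 1.10 = 14017.1 Mb
TV episode: 6.980 Mbps × 2640 s × 1.10 = 20269.9 Mb
lecture capture: 2.540 Mbps × 2940 s × 1.10 = 8214.4 Mb
tutorial video: 3.210 Mbps × 2340 s × 1.10 = 8262.5 Mb
Total: 50763.9 Mb = 6345.5 MB.
At 200 Mbps: 50763.9 / 200 = 254 s ≈ 4.23 minutes.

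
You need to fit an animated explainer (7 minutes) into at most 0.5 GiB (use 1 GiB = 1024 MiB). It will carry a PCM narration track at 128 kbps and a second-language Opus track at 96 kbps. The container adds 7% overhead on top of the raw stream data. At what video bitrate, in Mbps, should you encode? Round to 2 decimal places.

Budget: 0.5 GiB = 4295.0 Mb.
Stream payload after overhead: 4295.0 / 1.07 = 4014.0 Mb.
7 min = 420 s
Total bitrate budget: 4014.0 Mb / 420 s = 9.557 Mbps.
Audio total: 128 + 96 = 224 kbps = 0.224 Mbps.
Video: 9.557 − 0.224 = 9.333 Mbps.

9.33 Mbps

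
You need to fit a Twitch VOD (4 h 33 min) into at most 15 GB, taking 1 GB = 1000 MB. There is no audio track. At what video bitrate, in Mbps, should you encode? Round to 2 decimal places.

7.33 Mbps

Budget: 15 GB = 120000.0 Mb.
4 h 33 min = 273 min = 16380 s
Total bitrate budget: 120000.0 Mb / 16380 s = 7.326 Mbps.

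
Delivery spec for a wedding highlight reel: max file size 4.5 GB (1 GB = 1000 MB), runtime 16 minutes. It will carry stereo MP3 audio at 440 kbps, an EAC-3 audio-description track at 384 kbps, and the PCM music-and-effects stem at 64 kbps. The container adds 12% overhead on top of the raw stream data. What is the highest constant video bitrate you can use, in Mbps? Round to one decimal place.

Budget: 4.5 GB = 36000.0 Mb.
Stream payload after overhead: 36000.0 / 1.12 = 32142.9 Mb.
16 min = 960 s
Total bitrate budget: 32142.9 Mb / 960 s = 33.482 Mbps.
Audio total: 440 + 384 + 64 = 888 kbps = 0.888 Mbps.
Video: 33.482 − 0.888 = 32.594 Mbps.

32.6 Mbps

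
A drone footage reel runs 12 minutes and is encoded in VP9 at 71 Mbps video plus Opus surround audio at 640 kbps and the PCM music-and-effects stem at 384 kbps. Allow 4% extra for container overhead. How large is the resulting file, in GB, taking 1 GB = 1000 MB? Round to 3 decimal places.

12 min = 720 s
Audio total: 640 + 384 = 1024 kbps = 1.024 Mbps.
Total bitrate: 71 + 1.024 = 72.024 Mbps.
Stream data: 72.024 Mbps × 720 s = 51857.3 Mb.
With 4% container overhead: ×1.04.
53,932 Mb ÷ 8 = 6,741 MB → 6.741 GB.

6.741 GB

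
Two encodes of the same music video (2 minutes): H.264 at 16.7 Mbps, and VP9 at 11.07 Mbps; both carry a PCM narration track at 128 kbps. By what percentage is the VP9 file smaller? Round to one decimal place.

33.5%

2 min = 120 s
Audio: 128 kbps = 0.128 Mbps.
H.264: 16.828 Mbps × 120 s = 2019.4 Mb = 252.420 MB.
VP9: 11.198 Mbps × 120 s = 1343.8 Mb = 167.970 MB.
Reduction: (1 − 167.970/252.420) × 100 = 33.46%.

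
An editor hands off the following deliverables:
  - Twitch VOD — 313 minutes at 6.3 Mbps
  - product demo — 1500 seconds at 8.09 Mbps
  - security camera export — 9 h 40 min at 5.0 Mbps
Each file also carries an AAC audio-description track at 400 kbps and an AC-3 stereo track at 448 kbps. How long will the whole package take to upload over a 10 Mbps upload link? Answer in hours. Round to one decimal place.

Audio total: 400 + 448 = 848 kbps = 0.848 Mbps.
Twitch VOD: 7.148 Mbps × 18780 s = 134239.4 Mb
product demo: 8.938 Mbps × 1500 s = 13407.0 Mb
security camera export: 5.848 Mbps × 34800 s = 203510.4 Mb
Total: 351156.8 Mb = 43894.6 MB.
At 10 Mbps: 351156.8 / 10 = 35116 s ≈ 9.75 hours.

9.8 hours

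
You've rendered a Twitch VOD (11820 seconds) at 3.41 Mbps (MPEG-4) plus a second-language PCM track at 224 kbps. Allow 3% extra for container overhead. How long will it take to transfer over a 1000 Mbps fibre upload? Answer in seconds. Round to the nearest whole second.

44 seconds

Audio: 224 kbps = 0.224 Mbps.
Total bitrate: 3.634 Mbps.
File: 3.634 Mbps × 11820 s = 42953.9 Mb.
With 3% container overhead: ×1.03. → 44242.5 Mb.
At 1000 Mbps: 44242.5 / 1000 = 44.2 s ≈ 44.2 seconds.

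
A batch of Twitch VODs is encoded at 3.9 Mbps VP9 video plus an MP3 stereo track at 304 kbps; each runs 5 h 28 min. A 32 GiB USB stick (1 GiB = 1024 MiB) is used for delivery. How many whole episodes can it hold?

5 h 28 min = 328 min = 19680 s
Audio: 304 kbps = 0.304 Mbps.
Total bitrate: 4.204 Mbps.
Per item: 4.204 Mbps × 19680 s = 82,735 Mb = 10,342 MB.
Capacity: 32 GiB = 274,878 Mb; 3.32 items → 3 complete.

3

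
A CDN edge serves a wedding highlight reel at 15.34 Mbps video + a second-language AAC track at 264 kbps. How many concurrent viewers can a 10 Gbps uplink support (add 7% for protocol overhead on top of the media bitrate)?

Audio: 264 kbps = 0.264 Mbps.
Per-viewer media rate: 15.604 Mbps.
On the wire with 7% overhead: 16.696 Mbps.
10 Gbps = 10,000 Mbps; 10,000 / 16.696 = 598.94 → 598 viewers.

598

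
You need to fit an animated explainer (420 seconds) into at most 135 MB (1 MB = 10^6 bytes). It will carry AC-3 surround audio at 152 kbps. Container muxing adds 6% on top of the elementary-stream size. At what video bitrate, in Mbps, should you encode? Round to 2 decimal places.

Budget: 135 MB = 1080.0 Mb.
Stream payload after overhead: 1080.0 / 1.06 = 1018.9 Mb.
Total bitrate budget: 1018.9 Mb / 420 s = 2.426 Mbps.
Audio: 152 kbps = 0.152 Mbps.
Video: 2.426 − 0.152 = 2.274 Mbps.

2.27 Mbps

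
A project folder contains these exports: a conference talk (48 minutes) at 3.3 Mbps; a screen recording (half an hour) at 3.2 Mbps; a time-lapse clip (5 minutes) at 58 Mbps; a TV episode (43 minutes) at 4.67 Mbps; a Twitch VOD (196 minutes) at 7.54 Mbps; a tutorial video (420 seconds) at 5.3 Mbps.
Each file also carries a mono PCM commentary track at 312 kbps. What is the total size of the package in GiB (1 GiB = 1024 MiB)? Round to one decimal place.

16.5 GiB

Audio: 312 kbps = 0.312 Mbps.
conference talk: 3.612 Mbps × 2880 s = 10402.6 Mb
screen recording: 3.512 Mbps × 1800 s = 6321.6 Mb
time-lapse clip: 58.312 Mbps × 300 s = 17493.6 Mb
TV episode: 4.982 Mbps × 2580 s = 12853.6 Mb
Twitch VOD: 7.852 Mbps × 11760 s = 92339.5 Mb
tutorial video: 5.612 Mbps × 420 s = 2357.0 Mb
Total: 141767.9 Mb = 17721.0 MB.
= 16.50 GiB.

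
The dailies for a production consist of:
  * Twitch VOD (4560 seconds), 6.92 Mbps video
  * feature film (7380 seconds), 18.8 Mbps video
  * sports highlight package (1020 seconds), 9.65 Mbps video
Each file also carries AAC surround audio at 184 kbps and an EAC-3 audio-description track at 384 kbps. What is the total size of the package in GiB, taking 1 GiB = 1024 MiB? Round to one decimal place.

21.8 GiB

Audio total: 184 + 384 = 568 kbps = 0.568 Mbps.
Twitch VOD: 7.488 Mbps × 4560 s = 34145.3 Mb
feature film: 19.368 Mbps × 7380 s = 142935.8 Mb
sports highlight package: 10.218 Mbps × 1020 s = 10422.4 Mb
Total: 187503.5 Mb = 23437.9 MB.
= 21.83 GiB.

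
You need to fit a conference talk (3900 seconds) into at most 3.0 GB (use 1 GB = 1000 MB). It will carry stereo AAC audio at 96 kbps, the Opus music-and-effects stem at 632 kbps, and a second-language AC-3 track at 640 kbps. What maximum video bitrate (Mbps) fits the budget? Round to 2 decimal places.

4.79 Mbps

Budget: 3.0 GB = 24000.0 Mb.
Total bitrate budget: 24000.0 Mb / 3900 s = 6.154 Mbps.
Audio total: 96 + 632 + 640 = 1368 kbps = 1.368 Mbps.
Video: 6.154 − 1.368 = 4.786 Mbps.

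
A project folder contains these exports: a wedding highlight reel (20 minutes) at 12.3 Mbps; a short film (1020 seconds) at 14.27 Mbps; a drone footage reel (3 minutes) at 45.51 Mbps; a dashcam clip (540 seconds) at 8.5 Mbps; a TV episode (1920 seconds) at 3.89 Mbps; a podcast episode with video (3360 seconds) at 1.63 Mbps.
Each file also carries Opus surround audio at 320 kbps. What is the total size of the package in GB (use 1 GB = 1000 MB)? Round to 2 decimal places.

Audio: 320 kbps = 0.320 Mbps.
wedding highlight reel: 12.620 Mbps × 1200 s = 15144.0 Mb
short film: 14.590 Mbps × 1020 s = 14881.8 Mb
drone footage reel: 45.830 Mbps × 180 s = 8249.4 Mb
dashcam clip: 8.820 Mbps × 540 s = 4762.8 Mb
TV episode: 4.210 Mbps × 1920 s = 8083.2 Mb
podcast episode with video: 1.950 Mbps × 3360 s = 6552.0 Mb
Total: 57673.2 Mb = 7209.1 MB.
= 7.209 GB.

7.21 GB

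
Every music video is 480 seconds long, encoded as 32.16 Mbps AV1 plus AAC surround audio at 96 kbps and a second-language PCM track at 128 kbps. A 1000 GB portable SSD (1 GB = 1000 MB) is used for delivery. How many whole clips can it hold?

Audio total: 96 + 128 = 224 kbps = 0.224 Mbps.
Total bitrate: 32.384 Mbps.
Per item: 32.384 Mbps × 480 s = 15,544 Mb = 1,943 MB.
Capacity: 1000 GB = 8,000,000 Mb; 514.66 items → 514 complete.

514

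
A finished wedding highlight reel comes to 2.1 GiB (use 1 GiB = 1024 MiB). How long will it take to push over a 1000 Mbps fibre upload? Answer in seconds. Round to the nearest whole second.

File: 2.1 GiB = 18038.9 Mb.
At 1000 Mbps: 18038.9 / 1000 = 18.0 s ≈ 18 seconds.

18 seconds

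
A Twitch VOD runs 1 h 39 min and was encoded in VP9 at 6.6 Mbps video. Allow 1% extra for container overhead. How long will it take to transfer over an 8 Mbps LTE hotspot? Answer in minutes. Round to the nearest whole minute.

1 h 39 min = 99 min = 5940 s
File: 6.600 Mbps × 5940 s = 39204.0 Mb.
With 1% container overhead: ×1.01. → 39596.0 Mb.
At 8 Mbps: 39596.0 / 8 = 4949.5 s ≈ 82.5 minutes.

82 minutes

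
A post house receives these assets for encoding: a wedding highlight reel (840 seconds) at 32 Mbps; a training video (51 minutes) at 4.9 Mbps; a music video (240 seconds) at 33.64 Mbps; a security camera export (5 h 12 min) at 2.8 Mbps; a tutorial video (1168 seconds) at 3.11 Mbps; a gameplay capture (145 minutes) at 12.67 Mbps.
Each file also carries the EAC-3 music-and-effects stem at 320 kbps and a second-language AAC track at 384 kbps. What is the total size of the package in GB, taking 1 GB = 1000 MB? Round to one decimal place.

29.9 GB

Audio total: 320 + 384 = 704 kbps = 0.704 Mbps.
wedding highlight reel: 32.704 Mbps × 840 s = 27471.4 Mb
training video: 5.604 Mbps × 3060 s = 17148.2 Mb
music video: 34.344 Mbps × 240 s = 8242.6 Mb
security camera export: 3.504 Mbps × 18720 s = 65594.9 Mb
tutorial video: 3.814 Mbps × 1168 s = 4454.8 Mb
gameplay capture: 13.374 Mbps × 8700 s = 116353.8 Mb
Total: 239265.6 Mb = 29908.2 MB.
= 29.91 GB.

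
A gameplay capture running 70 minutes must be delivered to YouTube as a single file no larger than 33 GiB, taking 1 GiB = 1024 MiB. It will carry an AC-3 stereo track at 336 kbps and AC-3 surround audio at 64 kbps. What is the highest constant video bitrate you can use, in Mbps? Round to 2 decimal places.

Budget: 33 GiB = 283467.8 Mb.
70 min = 4200 s
Total bitrate budget: 283467.8 Mb / 4200 s = 67.492 Mbps.
Audio total: 336 + 64 = 400 kbps = 0.400 Mbps.
Video: 67.492 − 0.400 = 67.092 Mbps.

67.09 Mbps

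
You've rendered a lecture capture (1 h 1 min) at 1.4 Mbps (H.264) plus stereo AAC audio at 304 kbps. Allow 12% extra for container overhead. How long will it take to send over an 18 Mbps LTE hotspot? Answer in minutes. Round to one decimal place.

1 h 1 min = 61 min = 3660 s
Audio: 304 kbps = 0.304 Mbps.
Total bitrate: 1.704 Mbps.
File: 1.704 Mbps × 3660 s = 6236.6 Mb.
With 12% container overhead: ×1.12. → 6985.0 Mb.
At 18 Mbps: 6985.0 / 18 = 388.1 s ≈ 6.47 minutes.

6.5 minutes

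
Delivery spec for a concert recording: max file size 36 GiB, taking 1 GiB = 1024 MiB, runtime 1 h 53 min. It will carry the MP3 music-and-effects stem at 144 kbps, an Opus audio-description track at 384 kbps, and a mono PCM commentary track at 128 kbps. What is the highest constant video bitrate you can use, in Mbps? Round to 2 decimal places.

44.95 Mbps

Budget: 36 GiB = 309237.6 Mb.
1 h 53 min = 113 min = 6780 s
Total bitrate budget: 309237.6 Mb / 6780 s = 45.610 Mbps.
Audio total: 144 + 384 + 128 = 656 kbps = 0.656 Mbps.
Video: 45.610 − 0.656 = 44.954 Mbps.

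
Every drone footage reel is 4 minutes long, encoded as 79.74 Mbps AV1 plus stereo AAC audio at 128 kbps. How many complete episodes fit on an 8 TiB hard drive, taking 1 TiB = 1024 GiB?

4 min = 240 s
Audio: 128 kbps = 0.128 Mbps.
Total bitrate: 79.868 Mbps.
Per item: 79.868 Mbps × 240 s = 19,168 Mb = 2,396 MB.
Capacity: 8 TiB = 70,368,744 Mb; 3671.10 items → 3671 complete.

3671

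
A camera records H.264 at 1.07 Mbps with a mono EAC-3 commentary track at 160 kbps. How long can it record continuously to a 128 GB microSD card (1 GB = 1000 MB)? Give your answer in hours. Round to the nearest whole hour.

231 hours

Audio: 160 kbps = 0.160 Mbps.
Total bitrate: 1.07 + 0.160 = 1.230 Mbps.
Capacity: 128 GB = 1,024,000 Mb.
Recording time: 1,024,000 / 1.230 = 832,520 s ≈ 231 hours.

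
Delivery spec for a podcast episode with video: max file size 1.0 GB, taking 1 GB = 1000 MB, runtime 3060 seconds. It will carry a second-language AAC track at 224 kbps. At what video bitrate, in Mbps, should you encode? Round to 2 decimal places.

Budget: 1.0 GB = 8000.0 Mb.
Total bitrate budget: 8000.0 Mb / 3060 s = 2.614 Mbps.
Audio: 224 kbps = 0.224 Mbps.
Video: 2.614 − 0.224 = 2.390 Mbps.

2.39 Mbps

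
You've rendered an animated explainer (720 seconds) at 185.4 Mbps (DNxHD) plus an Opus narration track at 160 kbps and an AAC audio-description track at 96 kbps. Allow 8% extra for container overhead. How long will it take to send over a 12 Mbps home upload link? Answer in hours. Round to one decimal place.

Audio total: 160 + 96 = 256 kbps = 0.256 Mbps.
Total bitrate: 185.656 Mbps.
File: 185.656 Mbps × 720 s = 133672.3 Mb.
With 8% container overhead: ×1.08. → 144366.1 Mb.
At 12 Mbps: 144366.1 / 12 = 12030.5 s ≈ 3.34 hours.

3.3 hours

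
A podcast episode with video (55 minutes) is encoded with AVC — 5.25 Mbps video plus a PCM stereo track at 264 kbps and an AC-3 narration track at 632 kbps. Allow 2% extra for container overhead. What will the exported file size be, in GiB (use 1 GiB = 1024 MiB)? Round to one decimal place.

2.4 GiB

55 min = 3300 s
Audio total: 264 + 632 = 896 kbps = 0.896 Mbps.
Total bitrate: 5.25 + 0.896 = 6.146 Mbps.
Stream data: 6.146 Mbps × 3300 s = 20281.8 Mb.
With 2% container overhead: ×1.02.
20,687 Mb = 2,585,929,500 bytes ÷ 1,073,741,824 = 2.408 GiB.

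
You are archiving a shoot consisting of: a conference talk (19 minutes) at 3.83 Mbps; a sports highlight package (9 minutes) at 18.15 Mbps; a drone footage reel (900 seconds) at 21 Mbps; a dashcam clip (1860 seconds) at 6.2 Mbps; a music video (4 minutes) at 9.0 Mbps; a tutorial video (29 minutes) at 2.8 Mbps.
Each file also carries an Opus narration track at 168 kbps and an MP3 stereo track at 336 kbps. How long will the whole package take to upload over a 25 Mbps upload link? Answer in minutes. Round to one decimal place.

36.6 minutes

Audio total: 168 + 336 = 504 kbps = 0.504 Mbps.
conference talk: 4.334 Mbps × 1140 s = 4940.8 Mb
sports highlight package: 18.654 Mbps × 540 s = 10073.2 Mb
drone footage reel: 21.504 Mbps × 900 s = 19353.6 Mb
dashcam clip: 6.704 Mbps × 1860 s = 12469.4 Mb
music video: 9.504 Mbps × 240 s = 2281.0 Mb
tutorial video: 3.304 Mbps × 1740 s = 5749.0 Mb
Total: 54866.9 Mb = 6858.4 MB.
At 25 Mbps: 54866.9 / 25 = 2195 s ≈ 36.6 minutes.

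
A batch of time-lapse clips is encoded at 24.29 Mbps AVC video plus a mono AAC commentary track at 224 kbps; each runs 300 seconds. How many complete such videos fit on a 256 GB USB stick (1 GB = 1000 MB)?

278

Audio: 224 kbps = 0.224 Mbps.
Total bitrate: 24.514 Mbps.
Per item: 24.514 Mbps × 300 s = 7,354 Mb = 919.3 MB.
Capacity: 256 GB = 2,048,000 Mb; 278.48 items → 278 complete.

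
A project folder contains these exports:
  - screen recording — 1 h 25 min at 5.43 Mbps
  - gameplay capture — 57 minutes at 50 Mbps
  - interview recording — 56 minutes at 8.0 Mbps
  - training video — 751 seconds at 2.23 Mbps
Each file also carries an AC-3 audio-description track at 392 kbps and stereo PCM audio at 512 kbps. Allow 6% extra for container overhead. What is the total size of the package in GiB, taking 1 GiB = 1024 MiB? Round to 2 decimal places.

29.45 GiB

Audio total: 392 + 512 = 904 kbps = 0.904 Mbps.
screen recording: 6.334 Mbps × 5100 s × 1.06 = 34241.6 Mb
gameplay capture: 50.904 Mbps × 3420 s × 1.06 = 184537.2 Mb
interview recording: 8.904 Mbps × 3360 s × 1.06 = 31712.5 Mb
training video: 3.134 Mbps × 751 s × 1.06 = 2494.9 Mb
Total: 252986.1 Mb = 31623.3 MB.
= 29.45 GiB.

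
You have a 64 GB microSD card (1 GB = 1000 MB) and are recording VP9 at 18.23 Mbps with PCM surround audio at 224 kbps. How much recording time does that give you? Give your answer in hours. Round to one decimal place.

7.7 hours

Audio: 224 kbps = 0.224 Mbps.
Total bitrate: 18.23 + 0.224 = 18.454 Mbps.
Capacity: 64 GB = 512,000 Mb.
Recording time: 512,000 / 18.454 = 27,745 s ≈ 7.71 hours.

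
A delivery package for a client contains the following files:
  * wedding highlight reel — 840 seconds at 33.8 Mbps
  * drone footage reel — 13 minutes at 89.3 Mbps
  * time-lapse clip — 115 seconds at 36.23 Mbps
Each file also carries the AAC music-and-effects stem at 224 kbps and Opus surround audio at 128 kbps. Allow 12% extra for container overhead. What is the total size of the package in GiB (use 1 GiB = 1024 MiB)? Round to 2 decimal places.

Audio total: 224 + 128 = 352 kbps = 0.352 Mbps.
wedding highlight reel: 34.152 Mbps × 840 s × 1.12 = 32130.2 Mb
drone footage reel: 89.652 Mbps × 780 s × 1.12 = 78320.0 Mb
time-lapse clip: 36.582 Mbps × 115 s × 1.12 = 4711.8 Mb
Total: 115162.0 Mb = 14395.2 MB.
= 13.41 GiB.

13.41 GiB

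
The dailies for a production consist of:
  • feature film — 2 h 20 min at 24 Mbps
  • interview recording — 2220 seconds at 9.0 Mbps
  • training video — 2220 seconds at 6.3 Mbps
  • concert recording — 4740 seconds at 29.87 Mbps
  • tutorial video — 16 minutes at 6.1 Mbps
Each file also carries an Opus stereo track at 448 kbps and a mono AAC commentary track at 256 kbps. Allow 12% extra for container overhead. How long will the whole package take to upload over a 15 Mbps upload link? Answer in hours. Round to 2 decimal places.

Audio total: 448 + 256 = 704 kbps = 0.704 Mbps.
feature film: 24.704 Mbps × 8400 s × 1.12 = 232415.2 Mb
interview recording: 9.704 Mbps × 2220 s × 1.12 = 24128.0 Mb
training video: 7.004 Mbps × 2220 s × 1.12 = 17414.7 Mb
concert recording: 30.574 Mbps × 4740 s × 1.12 = 162311.3 Mb
tutorial video: 6.804 Mbps × 960 s × 1.12 = 7315.7 Mb
Total: 443584.9 Mb = 55448.1 MB.
At 15 Mbps: 443584.9 / 15 = 29572 s ≈ 8.21 hours.

8.21 hours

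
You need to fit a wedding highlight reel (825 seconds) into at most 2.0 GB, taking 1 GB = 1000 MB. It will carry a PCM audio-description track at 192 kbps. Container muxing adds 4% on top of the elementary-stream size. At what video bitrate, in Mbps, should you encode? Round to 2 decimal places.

Budget: 2.0 GB = 16000.0 Mb.
Stream payload after overhead: 16000.0 / 1.04 = 15384.6 Mb.
Total bitrate budget: 15384.6 Mb / 825 s = 18.648 Mbps.
Audio: 192 kbps = 0.192 Mbps.
Video: 18.648 − 0.192 = 18.456 Mbps.

18.46 Mbps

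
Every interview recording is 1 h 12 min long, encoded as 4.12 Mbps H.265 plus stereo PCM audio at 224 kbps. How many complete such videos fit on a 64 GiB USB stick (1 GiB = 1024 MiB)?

29

1 h 12 min = 72 min = 4320 s
Audio: 224 kbps = 0.224 Mbps.
Total bitrate: 4.344 Mbps.
Per item: 4.344 Mbps × 4320 s = 18,766 Mb = 2,346 MB.
Capacity: 64 GiB = 549,756 Mb; 29.30 items → 29 complete.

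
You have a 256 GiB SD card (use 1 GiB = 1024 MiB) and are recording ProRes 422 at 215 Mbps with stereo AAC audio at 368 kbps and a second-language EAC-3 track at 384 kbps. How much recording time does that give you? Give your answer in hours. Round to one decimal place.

Audio total: 368 + 384 = 752 kbps = 0.752 Mbps.
Total bitrate: 215 + 0.752 = 215.752 Mbps.
Capacity: 256 GiB = 2,199,023 Mb.
Recording time: 2,199,023 / 215.752 = 10,192 s ≈ 2.83 hours.

2.8 hours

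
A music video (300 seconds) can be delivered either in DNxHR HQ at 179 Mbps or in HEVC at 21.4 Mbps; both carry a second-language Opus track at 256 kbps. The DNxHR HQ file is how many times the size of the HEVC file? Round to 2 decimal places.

8.28

Audio: 256 kbps = 0.256 Mbps.
DNxHR HQ: 179.256 Mbps × 300 s = 53776.8 Mb = 6.260 GiB.
HEVC: 21.656 Mbps × 300 s = 6496.8 Mb = 0.756 GiB.
Ratio: 6.260 / 0.756 = 8.277.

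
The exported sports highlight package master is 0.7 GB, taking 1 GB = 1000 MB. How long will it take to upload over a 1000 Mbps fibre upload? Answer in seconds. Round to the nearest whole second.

File: 0.7 GB = 5600.0 Mb.
At 1000 Mbps: 5600.0 / 1000 = 5.6 s ≈ 5.6 seconds.

6 seconds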